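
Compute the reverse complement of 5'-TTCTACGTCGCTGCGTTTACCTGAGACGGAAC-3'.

Reading the sequence 3'→5' and pairing each base (A↔T, G↔C) gives the reverse complement directly.

5'-GTTCCGTCTCAGGTAAACGCAGCGACGTAGAA-3'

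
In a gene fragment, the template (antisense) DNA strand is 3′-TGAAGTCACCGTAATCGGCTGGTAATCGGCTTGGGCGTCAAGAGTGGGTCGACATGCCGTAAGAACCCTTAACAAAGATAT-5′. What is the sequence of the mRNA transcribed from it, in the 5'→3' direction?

5'-ACUUCAGUGGCAUUAGCCGACCAUUAGCCGAACCCGCAGUUCUCACCCAGCUGUACGGCAUUCUUGGGAAUUGUUUCUAUA-3'

Reading the template 3'→5' as shown, RNA polymerase pairs each base (A→U, T→A, G↔C) to build mRNA 5'→3' directly.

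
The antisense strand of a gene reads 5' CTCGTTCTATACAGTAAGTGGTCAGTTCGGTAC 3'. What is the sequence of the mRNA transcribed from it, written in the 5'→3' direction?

RNA polymerase reads the template 3'→5' and synthesizes mRNA 5'→3' by base-pairing (A→U, T→A, G↔C). The complement of the template is GAGCAAGATATGTCATTCACCAGTCAAGCCATG; antiparallel, so 5'→3' the coding strand is GTACCGAACTGACCACTTACTGTATAGAACGAG. Replace T with U for the mRNA.

5′-GUACCGAACUGACCACUUACUGUAUAGAACGAG-3′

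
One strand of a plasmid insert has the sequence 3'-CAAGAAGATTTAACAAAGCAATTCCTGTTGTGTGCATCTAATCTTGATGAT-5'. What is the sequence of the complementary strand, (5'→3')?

5'-GTTCTTCTAAATTGTTTCGTTAAGGACAACACACGTAGATTAGAACTACTA-3'

The strand is given 3'→5', so its complement runs 5'→3' in the same left-to-right order: pair each base A↔T, G↔C.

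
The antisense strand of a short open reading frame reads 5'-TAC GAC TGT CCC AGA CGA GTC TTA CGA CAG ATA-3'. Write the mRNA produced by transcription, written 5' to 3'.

5'-UAUCUGUCGUAAGACUCGUCUGGGACAGUCGUA-3'

The mRNA has the sequence of the coding strand (reverse complement of the template) with T→U. Reverse complement of TACGACTGTCCCAGACGAGTCTTACGACAGATA is TATCTGTCGTAAGACTCGTCTGGGACAGTCGTA; then T→U.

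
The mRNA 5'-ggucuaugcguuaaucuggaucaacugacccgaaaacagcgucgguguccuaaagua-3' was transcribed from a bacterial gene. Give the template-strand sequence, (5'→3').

5'-TACTTTAGGACACCGACGCTGTTTTCGGGTCAGTTGATCCAGATTAACGCATAGACC-3'

Replace U with T to get the coding DNA strand: GGTCTATGCGTTAATCTGGATCAACTGACCCGAAAACAGCGTCGGTGTCCTAAAGTA. The template strand is its reverse complement (complement CCAGATACGCAATTAGACCTAGTTGACTGGGCTTTTGTCGCAGCCACAGGATTTCAT, then reverse).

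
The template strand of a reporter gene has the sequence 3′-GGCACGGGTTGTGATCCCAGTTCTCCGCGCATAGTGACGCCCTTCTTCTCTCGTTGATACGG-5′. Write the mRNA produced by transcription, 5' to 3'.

5'-CCGUGCCCAACACUAGGGUCAAGAGGCGCGUAUCACUGCGGGAAGAAGAGAGCAACUAUGCC-3'

Reading the template 3'→5' as shown, RNA polymerase pairs each base (A→U, T→A, G↔C) to build mRNA 5'→3' directly.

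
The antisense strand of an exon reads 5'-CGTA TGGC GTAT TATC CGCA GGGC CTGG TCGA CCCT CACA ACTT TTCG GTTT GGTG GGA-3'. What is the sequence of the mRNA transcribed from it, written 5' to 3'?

5′-UCCCACCAAACCGAAAAGUUGUGAGGGUCGACCAGGCCCUGCGGAUAAUACGCCAUACG-3′

RNA polymerase reads the template 3'→5' and synthesizes mRNA 5'→3' by base-pairing (A→U, T→A, G↔C). The complement of the template is GCATACCGCATAATAGGCGTCCCGGACCAGCTGGGAGTGTTGAAAAGCCAAACCACCCT; antiparallel, so 5'→3' the coding strand is TCCCACCAAACCGAAAAGTTGTGAGGGTCGACCAGGCCCTGCGGATAATACGCCATACG. Replace T with U for the mRNA.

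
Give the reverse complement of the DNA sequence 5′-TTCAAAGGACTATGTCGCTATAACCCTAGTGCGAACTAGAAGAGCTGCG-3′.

Complement each base (A↔T, G↔C): AAGTTTCCTGATACAGCGATATTGGGATCACGCTTGATCTTCTCGACGC. Then reverse.

5'-CGCAGCTCTTCTAGTTCGCACTAGGGTTATAGCGACATAGTCCTTTGAA-3'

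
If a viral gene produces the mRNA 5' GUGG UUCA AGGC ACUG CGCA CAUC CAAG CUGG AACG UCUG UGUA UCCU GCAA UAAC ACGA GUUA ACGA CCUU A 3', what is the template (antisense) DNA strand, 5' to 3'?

5′-TAAGGTCGTTAACTCGTGTTATTGCAGGATACACAGACGTTCCAGCTTGGATGTGCGCAGTGCCTTGAACCAC-3′

Replace U with T to get the coding DNA strand: GTGGTTCAAGGCACTGCGCACATCCAAGCTGGAACGTCTGTGTATCCTGCAATAACACGAGTTAACGACCTTA. The template strand is its reverse complement (complement CACCAAGTTCCGTGACGCGTGTAGGTTCGACCTTGCAGACACATAGGACGTTATTGTGCTCAATTGCTGGAAT, then reverse).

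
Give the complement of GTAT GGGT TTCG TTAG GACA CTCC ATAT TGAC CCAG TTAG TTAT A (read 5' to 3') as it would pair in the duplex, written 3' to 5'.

Base-pairing A↔T, G↔C gives the complement. The complementary strand is antiparallel, so paired with a 5'→3' strand it runs 3'→5'.

3'-CATACCCAAAGCAATCCTGTGAGGTATAACTGGGTCAATCAATAT-5'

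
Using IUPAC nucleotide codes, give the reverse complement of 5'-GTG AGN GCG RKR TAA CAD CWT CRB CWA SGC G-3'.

Standard pairs A↔T, G↔C; ambiguity codes pair R↔Y, K↔M, W↔W, S↔S, B↔V, D↔H, N↔N. Complement (CACTCNCGCYMYATTGTHGWAGYVGWTSCGC), then reverse for 5'→3'.

5'-CGCSTWGVYGAWGHTGTTAYMYCGCNCTCAC-3'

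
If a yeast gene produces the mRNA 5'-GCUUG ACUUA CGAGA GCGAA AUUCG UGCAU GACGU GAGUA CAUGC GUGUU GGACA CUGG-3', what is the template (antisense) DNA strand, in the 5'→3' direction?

Replace U with T to get the coding DNA strand: GCTTGACTTACGAGAGCGAAATTCGTGCATGACGTGAGTACATGCGTGTTGGACACTGG. The template strand is its reverse complement (complement CGAACTGAATGCTCTCGCTTTAAGCACGTACTGCACTCATGTACGCACAACCTGTGACC, then reverse).

5'-CCAGTGTCCAACACGCATGTACTCACGTCATGCACGAATTTCGCTCTCGTAAGTCAAGC-3'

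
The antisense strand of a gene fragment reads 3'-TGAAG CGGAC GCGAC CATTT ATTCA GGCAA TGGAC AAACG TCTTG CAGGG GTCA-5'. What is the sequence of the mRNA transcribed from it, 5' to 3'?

Reading the template 3'→5' as shown, RNA polymerase pairs each base (A→U, T→A, G↔C) to build mRNA 5'→3' directly.

5'-ACUUCGCCUGCGCUGGUAAAUAAGUCCGUUACCUGUUUGCAGAACGUCCCCAGU-3'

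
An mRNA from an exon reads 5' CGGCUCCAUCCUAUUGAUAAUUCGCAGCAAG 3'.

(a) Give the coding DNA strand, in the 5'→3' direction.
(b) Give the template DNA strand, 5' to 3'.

(a) The coding strand matches the mRNA with U→T.
(b) The template strand is the reverse complement of the coding strand.

(a) 5'-CGGCTCCATCCTATTGATAATTCGCAGCAAG-3'
(b) 5'-CTTGCTGCGAATTATCAATAGGATGGAGCCG-3'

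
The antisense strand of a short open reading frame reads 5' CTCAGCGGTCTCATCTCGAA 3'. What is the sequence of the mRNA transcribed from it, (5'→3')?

The mRNA has the sequence of the coding strand (reverse complement of the template) with T→U. Reverse complement of CTCAGCGGTCTCATCTCGAA is TTCGAGATGAGACCGCTGAG; then T→U.

5'-UUCGAGAUGAGACCGCUGAG-3'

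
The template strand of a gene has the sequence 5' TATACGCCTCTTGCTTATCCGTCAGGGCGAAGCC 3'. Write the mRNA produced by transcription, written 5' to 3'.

5'-GGCUUCGCCCUGACGGAUAAGCAAGAGGCGUAUA-3'

The mRNA has the sequence of the coding strand (reverse complement of the template) with T→U. Reverse complement of TATACGCCTCTTGCTTATCCGTCAGGGCGAAGCC is GGCTTCGCCCTGACGGATAAGCAAGAGGCGTATA; then T→U.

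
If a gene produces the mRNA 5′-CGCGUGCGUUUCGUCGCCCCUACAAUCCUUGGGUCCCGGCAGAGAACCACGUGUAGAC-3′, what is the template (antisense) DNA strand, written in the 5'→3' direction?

5'-GTCTACACGTGGTTCTCTGCCGGGACCCAAGGATTGTAGGGGCGACGAAACGCACGCG-3'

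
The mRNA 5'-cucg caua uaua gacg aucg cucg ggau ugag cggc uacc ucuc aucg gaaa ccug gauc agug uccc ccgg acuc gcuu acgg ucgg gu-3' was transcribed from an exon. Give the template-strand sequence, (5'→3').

Replace U with T to get the coding DNA strand: CTCGCATATATAGACGATCGCTCGGGATTGAGCGGCTACCTCTCATCGGAAACCTGGATCAGTGTCCCCCGGACTCGCTTACGGTCGGGT. The template strand is its reverse complement (complement GAGCGTATATATCTGCTAGCGAGCCCTAACTCGCCGATGGAGAGTAGCCTTTGGACCTAGTCACAGGGGGCCTGAGCGAATGCCAGCCCA, then reverse).

5'-ACCCGACCGTAAGCGAGTCCGGGGGACACTGATCCAGGTTTCCGATGAGAGGTAGCCGCTCAATCCCGAGCGATCGTCTATATATGCGAG-3'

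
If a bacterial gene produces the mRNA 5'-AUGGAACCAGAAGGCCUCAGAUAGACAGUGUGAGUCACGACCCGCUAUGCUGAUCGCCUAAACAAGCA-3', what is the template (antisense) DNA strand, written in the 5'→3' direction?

5'-TGCTTGTTTAGGCGATCAGCATAGCGGGTCGTGACTCACACTGTCTATCTGAGGCCTTCTGGTTCCAT-3'

Replace U with T to get the coding DNA strand: ATGGAACCAGAAGGCCTCAGATAGACAGTGTGAGTCACGACCCGCTATGCTGATCGCCTAAACAAGCA. The template strand is its reverse complement (complement TACCTTGGTCTTCCGGAGTCTATCTGTCACACTCAGTGCTGGGCGATACGACTAGCGGATTTGTTCGT, then reverse).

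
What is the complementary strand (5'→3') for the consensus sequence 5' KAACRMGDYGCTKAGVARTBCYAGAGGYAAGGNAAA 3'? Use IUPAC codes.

5'-TTTNCCTTRCCTCTRGVAYTBCTMAGCRHCKYGTTM-3'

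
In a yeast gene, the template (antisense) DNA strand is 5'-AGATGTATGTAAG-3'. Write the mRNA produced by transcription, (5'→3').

5'-CUUACAUACAUCU-3'

The mRNA has the sequence of the coding strand (reverse complement of the template) with T→U. Reverse complement of AGATGTATGTAAG is CTTACATACATCT; then T→U.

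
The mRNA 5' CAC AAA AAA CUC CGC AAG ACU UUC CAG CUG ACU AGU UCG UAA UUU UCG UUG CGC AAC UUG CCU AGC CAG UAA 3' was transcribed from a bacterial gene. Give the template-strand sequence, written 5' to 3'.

Replace U with T to get the coding DNA strand: CACAAAAAACTCCGCAAGACTTTCCAGCTGACTAGTTCGTAATTTTCGTTGCGCAACTTGCCTAGCCAGTAA. The template strand is its reverse complement (complement GTGTTTTTTGAGGCGTTCTGAAAGGTCGACTGATCAAGCATTAAAAGCAACGCGTTGAACGGATCGGTCATT, then reverse).

5'-TTACTGGCTAGGCAAGTTGCGCAACGAAAATTACGAACTAGTCAGCTGGAAAGTCTTGCGGAGTTTTTTGTG-3'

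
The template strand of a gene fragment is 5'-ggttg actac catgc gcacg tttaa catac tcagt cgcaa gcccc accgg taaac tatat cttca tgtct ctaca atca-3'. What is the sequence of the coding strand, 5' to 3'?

5'-TGATTGTAGAGACATGAAGATATAGTTTACCGGTGGGGCTTGCGACTGAGTATGTTAAACGTGCGCATGGTAGTCAACC-3'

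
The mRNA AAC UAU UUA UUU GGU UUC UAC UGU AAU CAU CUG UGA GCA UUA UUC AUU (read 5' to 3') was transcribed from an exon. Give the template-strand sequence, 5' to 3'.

5'-AATGAATAATGCTCACAGATGATTACAGTAGAAACCAAATAAATAGTT-3'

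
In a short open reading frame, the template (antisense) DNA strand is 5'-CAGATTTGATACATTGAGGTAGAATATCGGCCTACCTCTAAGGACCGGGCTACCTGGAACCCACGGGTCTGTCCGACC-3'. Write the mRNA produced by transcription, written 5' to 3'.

RNA polymerase reads the template 3'→5' and synthesizes mRNA 5'→3' by base-pairing (A→U, T→A, G↔C). The complement of the template is GTCTAAACTATGTAACTCCATCTTATAGCCGGATGGAGATTCCTGGCCCGATGGACCTTGGGTGCCCAGACAGGCTGG; antiparallel, so 5'→3' the coding strand is GGTCGGACAGACCCGTGGGTTCCAGGTAGCCCGGTCCTTAGAGGTAGGCCGATATTCTACCTCAATGTATCAAATCTG. Replace T with U for the mRNA.

5'-GGUCGGACAGACCCGUGGGUUCCAGGUAGCCCGGUCCUUAGAGGUAGGCCGAUAUUCUACCUCAAUGUAUCAAAUCUG-3'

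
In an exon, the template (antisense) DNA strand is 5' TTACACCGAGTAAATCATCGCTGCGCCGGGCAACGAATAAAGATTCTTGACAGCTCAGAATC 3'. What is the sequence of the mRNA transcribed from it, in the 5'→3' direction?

5'-GAUUCUGAGCUGUCAAGAAUCUUUAUUCGUUGCCCGGCGCAGCGAUGAUUUACUCGGUGUAA-3'

RNA polymerase reads the template 3'→5' and synthesizes mRNA 5'→3' by base-pairing (A→U, T→A, G↔C). The complement of the template is AATGTGGCTCATTTAGTAGCGACGCGGCCCGTTGCTTATTTCTAAGAACTGTCGAGTCTTAG; antiparallel, so 5'→3' the coding strand is GATTCTGAGCTGTCAAGAATCTTTATTCGTTGCCCGGCGCAGCGATGATTTACTCGGTGTAA. Replace T with U for the mRNA.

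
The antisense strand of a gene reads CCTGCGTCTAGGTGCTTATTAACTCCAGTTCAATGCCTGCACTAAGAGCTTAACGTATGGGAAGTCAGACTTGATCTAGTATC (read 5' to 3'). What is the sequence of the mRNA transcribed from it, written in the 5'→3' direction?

5'-GAUACUAGAUCAAGUCUGACUUCCCAUACGUUAAGCUCUUAGUGCAGGCAUUGAACUGGAGUUAAUAAGCACCUAGACGCAGG-3'

RNA polymerase reads the template 3'→5' and synthesizes mRNA 5'→3' by base-pairing (A→U, T→A, G↔C). The complement of the template is GGACGCAGATCCACGAATAATTGAGGTCAAGTTACGGACGTGATTCTCGAATTGCATACCCTTCAGTCTGAACTAGATCATAG; antiparallel, so 5'→3' the coding strand is GATACTAGATCAAGTCTGACTTCCCATACGTTAAGCTCTTAGTGCAGGCATTGAACTGGAGTTAATAAGCACCTAGACGCAGG. Replace T with U for the mRNA.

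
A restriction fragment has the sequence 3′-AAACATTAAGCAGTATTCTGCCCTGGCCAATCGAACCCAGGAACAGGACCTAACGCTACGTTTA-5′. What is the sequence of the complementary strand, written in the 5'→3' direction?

5'-TTTGTAATTCGTCATAAGACGGGACCGGTTAGCTTGGGTCCTTGTCCTGGATTGCGATGCAAAT-3'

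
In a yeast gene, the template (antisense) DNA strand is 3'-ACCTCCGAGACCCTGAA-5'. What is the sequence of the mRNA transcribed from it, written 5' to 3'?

Reading the template 3'→5' as shown, RNA polymerase pairs each base (A→U, T→A, G↔C) to build mRNA 5'→3' directly.

5'-UGGAGGCUCUGGGACUU-3'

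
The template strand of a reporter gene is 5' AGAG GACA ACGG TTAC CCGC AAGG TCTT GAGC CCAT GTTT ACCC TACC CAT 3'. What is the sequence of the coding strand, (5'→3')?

The coding strand is complementary and antiparallel to the template: take the complement (A↔T, G↔C) and reverse.

5'-ATGGGTAGGGTAAACATGGGCTCAAGACCTTGCGGGTAACCGTTGTCCTCT-3'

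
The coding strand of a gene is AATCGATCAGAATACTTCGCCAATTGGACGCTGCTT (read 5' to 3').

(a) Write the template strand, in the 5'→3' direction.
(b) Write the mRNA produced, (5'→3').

(a) 5'-AAGCAGCGTCCAATTGGCGAAGTATTCTGATCGATT-3'
(b) 5′-AAUCGAUCAGAAUACUUCGCCAAUUGGACGCUGCUU-3′

(a) The template strand is the reverse complement of the coding strand: complement TTAGCTAGTCTTATGAAGCGGTTAACCTGCGACGAA, then reverse.
(b) mRNA matches the coding strand with T→U.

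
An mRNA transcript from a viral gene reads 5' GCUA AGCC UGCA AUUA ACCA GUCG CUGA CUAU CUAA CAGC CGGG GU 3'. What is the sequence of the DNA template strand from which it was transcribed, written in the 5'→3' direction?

5'-ACCCCGGCTGTTAGATAGTCAGCGACTGGTTAATTGCAGGCTTAGC-3'

Replace U with T to get the coding DNA strand: GCTAAGCCTGCAATTAACCAGTCGCTGACTATCTAACAGCCGGGGT. The template strand is its reverse complement (complement CGATTCGGACGTTAATTGGTCAGCGACTGATAGATTGTCGGCCCCA, then reverse).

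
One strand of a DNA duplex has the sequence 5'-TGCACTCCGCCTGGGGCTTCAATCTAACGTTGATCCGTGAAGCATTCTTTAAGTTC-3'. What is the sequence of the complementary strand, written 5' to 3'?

The complement of TGCACTCCGCCTGGGGCTTCAATCTAACGTTGATCCGTGAAGCATTCTTTAAGTTC is ACGTGAGGCGGACCCCGAAGTTAGATTGCAACTAGGCACTTCGTAAGAAATTCAAG (A↔T, G↔C). DNA strands are antiparallel, so the complementary strand runs 3'→5'; reversing gives the 5'→3' form.

5′-GAACTTAAAGAATGCTTCACGGATCAACGTTAGATTGAAGCCCCAGGCGGAGTGCA-3′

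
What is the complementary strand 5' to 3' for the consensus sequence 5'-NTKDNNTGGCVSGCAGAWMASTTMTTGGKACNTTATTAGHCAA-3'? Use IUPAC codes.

Standard pairs A↔T, G↔C; ambiguity codes pair M↔K, W↔W, S↔S, D↔H, V↔B, N↔N. Complement (NAMHNNACCGBSCGTCTWKTSAAKAACCMTGNAATAATCDGTT), then reverse for 5'→3'.

5'-TTGDCTAATAANGTMCCAAKAASTKWTCTGCSBGCCANNHMAN-3'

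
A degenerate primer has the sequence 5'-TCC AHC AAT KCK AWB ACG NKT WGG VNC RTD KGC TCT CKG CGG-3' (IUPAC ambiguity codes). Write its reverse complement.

5'-CCGCMGAGAGCMHAYGNBCCWAMNCGTVWTMGMATTGDTGGA-3'

Standard pairs A↔T, G↔C; ambiguity codes pair R↔Y, K↔M, W↔W, B↔V, D↔H, N↔N. Complement (AGGTDGTTAMGMTWVTGCNMAWCCBNGYAHMCGAGAGMCGCC), then reverse for 5'→3'.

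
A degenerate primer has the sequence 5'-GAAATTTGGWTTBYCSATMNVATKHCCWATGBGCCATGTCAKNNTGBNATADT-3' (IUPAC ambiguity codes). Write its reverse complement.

5'-AHTATNVCANNMTGACATGGCVCATWGGDMATBNKATSGRVAAWCCAAATTTC-3'

Standard pairs A↔T, G↔C; ambiguity codes pair Y↔R, M↔K, W↔W, S↔S, B↔V, D↔H, N↔N. Complement (CTTTAAACCWAAVRGSTAKNBTAMDGGWTACVCGGTACAGTMNNACVNTATHA), then reverse for 5'→3'.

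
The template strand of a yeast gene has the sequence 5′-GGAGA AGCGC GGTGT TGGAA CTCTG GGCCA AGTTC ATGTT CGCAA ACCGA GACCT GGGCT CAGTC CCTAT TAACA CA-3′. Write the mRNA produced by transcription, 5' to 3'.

5'-UGUGUUAAUAGGGACUGAGCCCAGGUCUCGGUUUGCGAACAUGAACUUGGCCCAGAGUUCCAACACCGCGCUUCUCC-3'

The mRNA has the sequence of the coding strand (reverse complement of the template) with T→U. Reverse complement of GGAGAAGCGCGGTGTTGGAACTCTGGGCCAAGTTCATGTTCGCAAACCGAGACCTGGGCTCAGTCCCTATTAACACA is TGTGTTAATAGGGACTGAGCCCAGGTCTCGGTTTGCGAACATGAACTTGGCCCAGAGTTCCAACACCGCGCTTCTCC; then T→U.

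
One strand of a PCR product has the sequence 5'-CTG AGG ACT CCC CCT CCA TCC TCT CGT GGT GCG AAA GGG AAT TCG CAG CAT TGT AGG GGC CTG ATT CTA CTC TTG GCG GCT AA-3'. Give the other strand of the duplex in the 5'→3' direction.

5'-TTAGCCGCCAAGAGTAGAATCAGGCCCCTACAATGCTGCGAATTCCCTTTCGCACCACGAGAGGATGGAGGGGGAGTCCTCAG-3'

Pairing A↔T and G↔C gives GACTCCTGAGGGGGAGGTAGGAGAGCACCACGCTTTCCCTTAAGCGTCGTAACATCCCCGGACTAAGATGAGAACCGCCGATT, running 3'→5'. Reverse for the 5'→3' convention.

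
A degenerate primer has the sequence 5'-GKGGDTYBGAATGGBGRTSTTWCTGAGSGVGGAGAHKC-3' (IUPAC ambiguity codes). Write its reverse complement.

5′-GMDTCTCCBCSCTCAGWAASAYCVCCATTCVRAHCCMC-3′

Standard pairs A↔T, G↔C; ambiguity codes pair R↔Y, K↔M, W↔W, S↔S, B↔V, D↔H. Complement (CMCCHARVCTTACCVCYASAAWGACTCSCBCCTCTDMG), then reverse for 5'→3'.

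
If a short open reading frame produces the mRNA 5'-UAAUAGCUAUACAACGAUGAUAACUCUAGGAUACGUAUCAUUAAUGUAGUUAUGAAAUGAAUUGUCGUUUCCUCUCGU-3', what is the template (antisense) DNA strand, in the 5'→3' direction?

5'-ACGAGAGGAAACGACAATTCATTTCATAACTACATTAATGATACGTATCCTAGAGTTATCATCGTTGTATAGCTATTA-3'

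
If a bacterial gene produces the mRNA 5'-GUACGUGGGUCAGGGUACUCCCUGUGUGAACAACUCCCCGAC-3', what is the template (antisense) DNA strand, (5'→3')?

5'-GTCGGGGAGTTGTTCACACAGGGAGTACCCTGACCCACGTAC-3'

Replace U with T to get the coding DNA strand: GTACGTGGGTCAGGGTACTCCCTGTGTGAACAACTCCCCGAC. The template strand is its reverse complement (complement CATGCACCCAGTCCCATGAGGGACACACTTGTTGAGGGGCTG, then reverse).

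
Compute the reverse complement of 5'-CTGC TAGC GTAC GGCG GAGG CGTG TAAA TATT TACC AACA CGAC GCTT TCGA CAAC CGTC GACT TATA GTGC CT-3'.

Complement each base (A↔T, G↔C): GACGATCGCATGCCGCCTCCGCACATTTATAAATGGTTGTGCTGCGAAAGCTGTTGGCAGCTGAATATCACGGA. Then reverse.

5'-AGGCACTATAAGTCGACGGTTGTCGAAAGCGTCGTGTTGGTAAATATTTACACGCCTCCGCCGTACGCTAGCAG-3'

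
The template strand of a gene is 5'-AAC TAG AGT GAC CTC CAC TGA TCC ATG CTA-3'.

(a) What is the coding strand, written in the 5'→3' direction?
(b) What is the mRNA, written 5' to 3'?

(a) The coding strand is the reverse complement of the template: complement TTGATCTCACTGGAGGTGACTAGGTACGAT, then reverse.
(b) mRNA has the coding-strand sequence with T→U.

(a) 5′-TAGCATGGATCAGTGGAGGTCACTCTAGTT-3′
(b) 5'-UAGCAUGGAUCAGUGGAGGUCACUCUAGUU-3'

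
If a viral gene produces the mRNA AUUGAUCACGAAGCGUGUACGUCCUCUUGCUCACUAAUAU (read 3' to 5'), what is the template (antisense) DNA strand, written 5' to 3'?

5'-TAACTAGTGCTTCGCACATGCAGGAGAACGAGTGATTATA-3'

Written 5'→3' the mRNA is UAUAAUCACUCGUUCUCCUGCAUGUGCGAAGCACUAGUUA, so the coding DNA strand is TATAATCACTCGTTCTCCTGCATGTGCGAAGCACTAGTTA. The template is its reverse complement.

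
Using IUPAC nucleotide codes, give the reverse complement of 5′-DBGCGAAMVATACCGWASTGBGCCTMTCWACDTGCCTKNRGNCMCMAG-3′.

Standard pairs A↔T, G↔C; ambiguity codes pair R↔Y, M↔K, W↔W, S↔S, B↔V, D↔H, N↔N. Complement (HVCGCTTKBTATGGCWTSACVCGGAKAGWTGHACGGAMNYCNGKGKTC), then reverse for 5'→3'.

5'-CTKGKGNCYNMAGGCAHGTWGAKAGGCVCASTWCGGTATBKTTCGCVH-3'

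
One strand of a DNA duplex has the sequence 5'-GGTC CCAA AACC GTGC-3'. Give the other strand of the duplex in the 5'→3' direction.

The complement of GGTCCCAAAACCGTGC is CCAGGGTTTTGGCACG (A↔T, G↔C). DNA strands are antiparallel, so the complementary strand runs 3'→5'; reversing gives the 5'→3' form.

5'-GCACGGTTTTGGGACC-3'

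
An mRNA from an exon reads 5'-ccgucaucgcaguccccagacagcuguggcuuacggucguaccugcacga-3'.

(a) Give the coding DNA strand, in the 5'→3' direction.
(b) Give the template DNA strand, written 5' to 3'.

(a) The coding strand matches the mRNA with U→T.
(b) The template strand is the reverse complement of the coding strand.

(a) 5'-CCGTCATCGCAGTCCCCAGACAGCTGTGGCTTACGGTCGTACCTGCACGA-3'
(b) 5'-TCGTGCAGGTACGACCGTAAGCCACAGCTGTCTGGGGACTGCGATGACGG-3'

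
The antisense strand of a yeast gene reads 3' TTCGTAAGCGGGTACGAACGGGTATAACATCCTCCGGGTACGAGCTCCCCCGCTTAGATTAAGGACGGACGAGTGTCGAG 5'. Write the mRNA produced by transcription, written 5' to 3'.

Reading the template 3'→5' as shown, RNA polymerase pairs each base (A→U, T→A, G↔C) to build mRNA 5'→3' directly.

5'-AAGCAUUCGCCCAUGCUUGCCCAUAUUGUAGGAGGCCCAUGCUCGAGGGGGCGAAUCUAAUUCCUGCCUGCUCACAGCUC-3'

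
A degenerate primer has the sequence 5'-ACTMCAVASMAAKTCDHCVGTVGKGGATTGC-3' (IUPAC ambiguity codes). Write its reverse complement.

Standard pairs A↔T, G↔C; ambiguity codes pair M↔K, S↔S, D↔H, V↔B. Complement (TGAKGTBTSKTTMAGHDGBCABCMCCTAACG), then reverse for 5'→3'.

5'-GCAATCCMCBACBGDHGAMTTKSTBTGKAGT-3'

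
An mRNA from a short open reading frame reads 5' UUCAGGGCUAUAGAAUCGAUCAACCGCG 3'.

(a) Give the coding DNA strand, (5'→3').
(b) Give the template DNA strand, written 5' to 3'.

(a) The coding strand matches the mRNA with U→T.
(b) The template strand is the reverse complement of the coding strand.

(a) 5'-TTCAGGGCTATAGAATCGATCAACCGCG-3'
(b) 5'-CGCGGTTGATCGATTCTATAGCCCTGAA-3'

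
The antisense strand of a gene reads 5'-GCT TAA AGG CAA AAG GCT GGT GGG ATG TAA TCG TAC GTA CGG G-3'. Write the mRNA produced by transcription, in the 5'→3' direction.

5′-CCCGUACGUACGAUUACAUCCCACCAGCCUUUUGCCUUUAAGC-3′

The mRNA has the sequence of the coding strand (reverse complement of the template) with T→U. Reverse complement of GCTTAAAGGCAAAAGGCTGGTGGGATGTAATCGTACGTACGGG is CCCGTACGTACGATTACATCCCACCAGCCTTTTGCCTTTAAGC; then T→U.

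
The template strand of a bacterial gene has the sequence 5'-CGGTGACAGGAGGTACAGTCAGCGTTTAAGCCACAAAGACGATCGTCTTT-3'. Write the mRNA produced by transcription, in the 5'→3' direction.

5'-AAAGACGAUCGUCUUUGUGGCUUAAACGCUGACUGUACCUCCUGUCACCG-3'

The mRNA has the sequence of the coding strand (reverse complement of the template) with T→U. Reverse complement of CGGTGACAGGAGGTACAGTCAGCGTTTAAGCCACAAAGACGATCGTCTTT is AAAGACGATCGTCTTTGTGGCTTAAACGCTGACTGTACCTCCTGTCACCG; then T→U.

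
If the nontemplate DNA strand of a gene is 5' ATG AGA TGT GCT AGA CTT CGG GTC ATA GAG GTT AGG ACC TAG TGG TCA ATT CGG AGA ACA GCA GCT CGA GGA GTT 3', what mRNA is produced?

mRNA has the coding-strand sequence with U in place of T.

5′-AUGAGAUGUGCUAGACUUCGGGUCAUAGAGGUUAGGACCUAGUGGUCAAUUCGGAGAACAGCAGCUCGAGGAGUU-3′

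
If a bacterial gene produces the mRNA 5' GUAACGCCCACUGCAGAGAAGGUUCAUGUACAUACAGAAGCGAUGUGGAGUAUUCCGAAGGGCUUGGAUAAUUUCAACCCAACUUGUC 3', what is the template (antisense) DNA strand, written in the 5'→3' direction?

5′-GACAAGTTGGGTTGAAATTATCCAAGCCCTTCGGAATACTCCACATCGCTTCTGTATGTACATGAACCTTCTCTGCAGTGGGCGTTAC-3′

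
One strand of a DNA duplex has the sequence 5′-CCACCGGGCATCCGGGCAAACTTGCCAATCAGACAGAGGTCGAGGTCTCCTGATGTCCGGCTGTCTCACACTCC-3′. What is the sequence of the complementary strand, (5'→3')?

5'-GGAGTGTGAGACAGCCGGACATCAGGAGACCTCGACCTCTGTCTGATTGGCAAGTTTGCCCGGATGCCCGGTGG-3'

The complement of CCACCGGGCATCCGGGCAAACTTGCCAATCAGACAGAGGTCGAGGTCTCCTGATGTCCGGCTGTCTCACACTCC is GGTGGCCCGTAGGCCCGTTTGAACGGTTAGTCTGTCTCCAGCTCCAGAGGACTACAGGCCGACAGAGTGTGAGG (A↔T, G↔C). DNA strands are antiparallel, so the complementary strand runs 3'→5'; reversing gives the 5'→3' form.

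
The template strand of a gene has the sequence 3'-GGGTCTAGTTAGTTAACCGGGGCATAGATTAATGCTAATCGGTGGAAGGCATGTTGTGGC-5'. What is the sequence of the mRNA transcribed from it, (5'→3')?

Reading the template 3'→5' as shown, RNA polymerase pairs each base (A→U, T→A, G↔C) to build mRNA 5'→3' directly.

5'-CCCAGAUCAAUCAAUUGGCCCCGUAUCUAAUUACGAUUAGCCACCUUCCGUACAACACCG-3'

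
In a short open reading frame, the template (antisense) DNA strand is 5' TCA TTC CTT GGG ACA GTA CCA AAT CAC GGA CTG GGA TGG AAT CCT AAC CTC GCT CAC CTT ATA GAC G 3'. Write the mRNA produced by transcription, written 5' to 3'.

RNA polymerase reads the template 3'→5' and synthesizes mRNA 5'→3' by base-pairing (A→U, T→A, G↔C). The complement of the template is AGTAAGGAACCCTGTCATGGTTTAGTGCCTGACCCTACCTTAGGATTGGAGCGAGTGGAATATCTGC; antiparallel, so 5'→3' the coding strand is CGTCTATAAGGTGAGCGAGGTTAGGATTCCATCCCAGTCCGTGATTTGGTACTGTCCCAAGGAATGA. Replace T with U for the mRNA.

5'-CGUCUAUAAGGUGAGCGAGGUUAGGAUUCCAUCCCAGUCCGUGAUUUGGUACUGUCCCAAGGAAUGA-3'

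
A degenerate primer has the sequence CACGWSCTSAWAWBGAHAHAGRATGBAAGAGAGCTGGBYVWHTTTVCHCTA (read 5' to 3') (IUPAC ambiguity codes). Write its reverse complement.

Standard pairs A↔T, G↔C; ambiguity codes pair R↔Y, W↔W, S↔S, B↔V, H↔D. Complement (GTGCWSGASTWTWVCTDTDTCYTACVTTCTCTCGACCVRBWDAAABGDGAT), then reverse for 5'→3'.

5'-TAGDGBAAADWBRVCCAGCTCTCTTVCATYCTDTDTCVWTWTSAGSWCGTG-3'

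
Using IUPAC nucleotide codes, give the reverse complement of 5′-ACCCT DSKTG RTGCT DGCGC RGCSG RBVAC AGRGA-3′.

Standard pairs A↔T, G↔C; ambiguity codes pair R↔Y, K↔M, S↔S, B↔V, D↔H. Complement (TGGGAHSMACYACGAHCGCGYCGSCYVBTGTCYCT), then reverse for 5'→3'.

5′-TCYCTGTBVYCSGCYGCGCHAGCAYCAMSHAGGGT-3′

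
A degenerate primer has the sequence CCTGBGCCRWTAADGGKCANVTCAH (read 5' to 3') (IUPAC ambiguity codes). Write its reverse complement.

5'-DTGABNTGMCCHTTAWYGGCVCAGG-3'

Standard pairs A↔T, G↔C; ambiguity codes pair R↔Y, K↔M, W↔W, B↔V, D↔H, N↔N. Complement (GGACVCGGYWATTHCCMGTNBAGTD), then reverse for 5'→3'.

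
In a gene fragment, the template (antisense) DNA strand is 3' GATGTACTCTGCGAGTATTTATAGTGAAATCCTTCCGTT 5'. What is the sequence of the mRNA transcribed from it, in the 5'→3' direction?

Reading the template 3'→5' as shown, RNA polymerase pairs each base (A→U, T→A, G↔C) to build mRNA 5'→3' directly.

5'-CUACAUGAGACGCUCAUAAAUAUCACUUUAGGAAGGCAA-3'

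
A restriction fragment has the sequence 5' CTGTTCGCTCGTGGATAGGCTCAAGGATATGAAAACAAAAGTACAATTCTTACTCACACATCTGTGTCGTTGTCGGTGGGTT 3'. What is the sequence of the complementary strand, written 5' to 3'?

5'-AACCCACCGACAACGACACAGATGTGTGAGTAAGAATTGTACTTTTGTTTTCATATCCTTGAGCCTATCCACGAGCGAACAG-3'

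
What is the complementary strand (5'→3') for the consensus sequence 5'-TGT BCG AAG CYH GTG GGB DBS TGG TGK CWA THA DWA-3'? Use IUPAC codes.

Standard pairs A↔T, G↔C; ambiguity codes pair Y↔R, K↔M, W↔W, S↔S, B↔V, D↔H. Complement (ACAVGCTTCGRDCACCCVHVSACCACMGWTADTHWT), then reverse for 5'→3'.

5'-TWHTDATWGMCACCASVHVCCCACDRGCTTCGVACA-3'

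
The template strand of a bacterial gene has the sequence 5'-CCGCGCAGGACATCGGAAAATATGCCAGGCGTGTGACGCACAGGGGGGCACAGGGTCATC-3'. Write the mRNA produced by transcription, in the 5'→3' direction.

5′-GAUGACCCUGUGCCCCCCUGUGCGUCACACGCCUGGCAUAUUUUCCGAUGUCCUGCGCGG-3′

RNA polymerase reads the template 3'→5' and synthesizes mRNA 5'→3' by base-pairing (A→U, T→A, G↔C). The complement of the template is GGCGCGTCCTGTAGCCTTTTATACGGTCCGCACACTGCGTGTCCCCCCGTGTCCCAGTAG; antiparallel, so 5'→3' the coding strand is GATGACCCTGTGCCCCCCTGTGCGTCACACGCCTGGCATATTTTCCGATGTCCTGCGCGG. Replace T with U for the mRNA.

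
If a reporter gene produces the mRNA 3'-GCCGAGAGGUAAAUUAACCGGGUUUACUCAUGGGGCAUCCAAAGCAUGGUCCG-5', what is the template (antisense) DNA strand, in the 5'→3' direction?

5'-CGGCTCTCCATTTAATTGGCCCAAATGAGTACCCCGTAGGTTTCGTACCAGGC-3'

Written 5'→3' the mRNA is GCCUGGUACGAAACCUACGGGGUACUCAUUUGGGCCAAUUAAAUGGAGAGCCG, so the coding DNA strand is GCCTGGTACGAAACCTACGGGGTACTCATTTGGGCCAATTAAATGGAGAGCCG. The template is its reverse complement.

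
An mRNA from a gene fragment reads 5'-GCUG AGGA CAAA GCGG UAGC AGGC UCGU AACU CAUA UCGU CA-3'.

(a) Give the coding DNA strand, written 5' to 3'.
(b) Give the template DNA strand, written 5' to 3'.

(a) The coding strand matches the mRNA with U→T.
(b) The template strand is the reverse complement of the coding strand.

(a) 5'-GCTGAGGACAAAGCGGTAGCAGGCTCGTAACTCATATCGTCA-3'
(b) 5′-TGACGATATGAGTTACGAGCCTGCTACCGCTTTGTCCTCAGC-3′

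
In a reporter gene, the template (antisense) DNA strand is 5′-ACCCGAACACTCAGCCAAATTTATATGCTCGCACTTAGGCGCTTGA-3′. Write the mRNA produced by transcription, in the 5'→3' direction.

5'-UCAAGCGCCUAAGUGCGAGCAUAUAAAUUUGGCUGAGUGUUCGGGU-3'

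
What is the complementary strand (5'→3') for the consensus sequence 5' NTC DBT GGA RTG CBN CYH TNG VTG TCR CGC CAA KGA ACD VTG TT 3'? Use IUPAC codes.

5'-AACABHGTTCMTTGGCGYGACABCNADRGNVGCAYTCCAVHGAN-3'

Standard pairs A↔T, G↔C; ambiguity codes pair R↔Y, K↔M, B↔V, D↔H, N↔N. Complement (NAGHVACCTYACGVNGRDANCBACAGYGCGGTTMCTTGHBACAA), then reverse for 5'→3'.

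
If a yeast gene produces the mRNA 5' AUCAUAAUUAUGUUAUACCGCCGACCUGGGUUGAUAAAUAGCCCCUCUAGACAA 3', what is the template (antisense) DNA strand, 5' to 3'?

5'-TTGTCTAGAGGGGCTATTTATCAACCCAGGTCGGCGGTATAACATAATTATGAT-3'

Replace U with T to get the coding DNA strand: ATCATAATTATGTTATACCGCCGACCTGGGTTGATAAATAGCCCCTCTAGACAA. The template strand is its reverse complement (complement TAGTATTAATACAATATGGCGGCTGGACCCAACTATTTATCGGGGAGATCTGTT, then reverse).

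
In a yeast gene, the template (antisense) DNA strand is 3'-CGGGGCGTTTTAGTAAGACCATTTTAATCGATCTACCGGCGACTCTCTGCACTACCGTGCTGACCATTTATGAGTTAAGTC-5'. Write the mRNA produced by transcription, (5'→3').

5′-GCCCCGCAAAAUCAUUCUGGUAAAAUUAGCUAGAUGGCCGCUGAGAGACGUGAUGGCACGACUGGUAAAUACUCAAUUCAG-3′

Reading the template 3'→5' as shown, RNA polymerase pairs each base (A→U, T→A, G↔C) to build mRNA 5'→3' directly.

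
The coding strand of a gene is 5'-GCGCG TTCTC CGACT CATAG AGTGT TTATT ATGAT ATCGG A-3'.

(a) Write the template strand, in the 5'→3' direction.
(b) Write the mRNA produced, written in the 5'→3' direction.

(a) The template strand is the reverse complement of the coding strand: complement CGCGCAAGAGGCTGAGTATCTCACAAATAATACTATAGCCT, then reverse.
(b) mRNA matches the coding strand with T→U.

(a) 5'-TCCGATATCATAATAAACACTCTATGAGTCGGAGAACGCGC-3'
(b) 5'-GCGCGUUCUCCGACUCAUAGAGUGUUUAUUAUGAUAUCGGA-3'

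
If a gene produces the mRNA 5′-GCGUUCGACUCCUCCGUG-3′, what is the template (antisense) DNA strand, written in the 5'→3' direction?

Replace U with T to get the coding DNA strand: GCGTTCGACTCCTCCGTG. The template strand is its reverse complement (complement CGCAAGCTGAGGAGGCAC, then reverse).

5′-CACGGAGGAGTCGAACGC-3′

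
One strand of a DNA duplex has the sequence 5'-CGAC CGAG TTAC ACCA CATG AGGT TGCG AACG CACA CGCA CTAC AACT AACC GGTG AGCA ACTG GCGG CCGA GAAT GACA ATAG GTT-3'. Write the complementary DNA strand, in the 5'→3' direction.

Pairing A↔T and G↔C gives GCTGGCTCAATGTGGTGTACTCCAACGCTTGCGTGTGCGTGATGTTGATTGGCCACTCGTTGACCGCCGGCTCTTACTGTTATCCAA, running 3'→5'. Reverse for the 5'→3' convention.

5'-AACCTATTGTCATTCTCGGCCGCCAGTTGCTCACCGGTTAGTTGTAGTGCGTGTGCGTTCGCAACCTCATGTGGTGTAACTCGGTCG-3'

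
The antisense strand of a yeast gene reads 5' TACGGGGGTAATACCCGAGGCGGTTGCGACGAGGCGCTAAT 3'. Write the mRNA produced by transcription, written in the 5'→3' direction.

5'-AUUAGCGCCUCGUCGCAACCGCCUCGGGUAUUACCCCCGUA-3'

The mRNA has the sequence of the coding strand (reverse complement of the template) with T→U. Reverse complement of TACGGGGGTAATACCCGAGGCGGTTGCGACGAGGCGCTAAT is ATTAGCGCCTCGTCGCAACCGCCTCGGGTATTACCCCCGTA; then T→U.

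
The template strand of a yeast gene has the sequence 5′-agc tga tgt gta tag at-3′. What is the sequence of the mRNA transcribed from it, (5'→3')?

5'-AUCUAUACACAUCAGCU-3'

The mRNA has the sequence of the coding strand (reverse complement of the template) with T→U. Reverse complement of AGCTGATGTGTATAGAT is ATCTATACACATCAGCT; then T→U.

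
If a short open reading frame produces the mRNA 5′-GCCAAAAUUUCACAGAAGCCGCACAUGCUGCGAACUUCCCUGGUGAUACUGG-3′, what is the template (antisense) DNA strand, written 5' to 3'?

5'-CCAGTATCACCAGGGAAGTTCGCAGCATGTGCGGCTTCTGTGAAATTTTGGC-3'

Replace U with T to get the coding DNA strand: GCCAAAATTTCACAGAAGCCGCACATGCTGCGAACTTCCCTGGTGATACTGG. The template strand is its reverse complement (complement CGGTTTTAAAGTGTCTTCGGCGTGTACGACGCTTGAAGGGACCACTATGACC, then reverse).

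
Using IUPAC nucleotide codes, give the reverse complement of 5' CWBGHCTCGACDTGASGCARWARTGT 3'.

Standard pairs A↔T, G↔C; ambiguity codes pair R↔Y, W↔W, S↔S, B↔V, D↔H. Complement (GWVCDGAGCTGHACTSCGTYWTYACA), then reverse for 5'→3'.

5'-ACAYTWYTGCSTCAHGTCGAGDCVWG-3'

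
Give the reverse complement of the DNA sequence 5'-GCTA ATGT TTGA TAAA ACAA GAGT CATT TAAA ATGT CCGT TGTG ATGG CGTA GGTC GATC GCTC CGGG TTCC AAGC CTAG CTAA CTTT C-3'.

5'-GAAAGTTAGCTAGGCTTGGAACCCGGAGCGATCGACCTACGCCATCACAACGGACATTTTAAATGACTCTTGTTTTATCAAACATTAGC-3'

Reading the sequence 3'→5' and pairing each base (A↔T, G↔C) gives the reverse complement directly.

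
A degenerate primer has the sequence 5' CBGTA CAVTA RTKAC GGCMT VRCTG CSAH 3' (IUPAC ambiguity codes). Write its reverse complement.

Standard pairs A↔T, G↔C; ambiguity codes pair R↔Y, M↔K, S↔S, B↔V, H↔D. Complement (GVCATGTBATYAMTGCCGKABYGACGSTD), then reverse for 5'→3'.

5'-DTSGCAGYBAKGCCGTMAYTABTGTACVG-3'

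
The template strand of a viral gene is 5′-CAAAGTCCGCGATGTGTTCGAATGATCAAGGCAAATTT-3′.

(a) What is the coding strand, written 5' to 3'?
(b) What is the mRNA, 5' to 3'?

(a) The coding strand is the reverse complement of the template: complement GTTTCAGGCGCTACACAAGCTTACTAGTTCCGTTTAAA, then reverse.
(b) mRNA has the coding-strand sequence with T→U.

(a) 5′-AAATTTGCCTTGATCATTCGAACACATCGCGGACTTTG-3′
(b) 5′-AAAUUUGCCUUGAUCAUUCGAACACAUCGCGGACUUUG-3′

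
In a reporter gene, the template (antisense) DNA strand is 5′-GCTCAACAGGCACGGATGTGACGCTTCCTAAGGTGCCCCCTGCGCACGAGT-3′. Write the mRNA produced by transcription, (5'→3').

5'-ACUCGUGCGCAGGGGGCACCUUAGGAAGCGUCACAUCCGUGCCUGUUGAGC-3'

The mRNA has the sequence of the coding strand (reverse complement of the template) with T→U. Reverse complement of GCTCAACAGGCACGGATGTGACGCTTCCTAAGGTGCCCCCTGCGCACGAGT is ACTCGTGCGCAGGGGGCACCTTAGGAAGCGTCACATCCGTGCCTGTTGAGC; then T→U.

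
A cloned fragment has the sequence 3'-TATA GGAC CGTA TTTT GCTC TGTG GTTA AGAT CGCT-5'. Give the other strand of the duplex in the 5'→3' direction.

5'-ATATCCTGGCATAAAACGAGACACCAATTCTAGCGA-3'

The strand is given 3'→5', so its complement runs 5'→3' in the same left-to-right order: pair each base A↔T, G↔C.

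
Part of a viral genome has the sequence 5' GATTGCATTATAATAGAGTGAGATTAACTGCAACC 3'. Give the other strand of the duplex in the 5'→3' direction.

5'-GGTTGCAGTTAATCTCACTCTATTATAATGCAATC-3'

The complement of GATTGCATTATAATAGAGTGAGATTAACTGCAACC is CTAACGTAATATTATCTCACTCTAATTGACGTTGG (A↔T, G↔C). DNA strands are antiparallel, so the complementary strand runs 3'→5'; reversing gives the 5'→3' form.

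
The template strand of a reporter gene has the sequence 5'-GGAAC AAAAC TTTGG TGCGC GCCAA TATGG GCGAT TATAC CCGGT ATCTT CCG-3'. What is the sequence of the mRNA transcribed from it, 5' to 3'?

RNA polymerase reads the template 3'→5' and synthesizes mRNA 5'→3' by base-pairing (A→U, T→A, G↔C). The complement of the template is CCTTGTTTTGAAACCACGCGCGGTTATACCCGCTAATATGGGCCATAGAAGGC; antiparallel, so 5'→3' the coding strand is CGGAAGATACCGGGTATAATCGCCCATATTGGCGCGCACCAAAGTTTTGTTCC. Replace T with U for the mRNA.

5′-CGGAAGAUACCGGGUAUAAUCGCCCAUAUUGGCGCGCACCAAAGUUUUGUUCC-3′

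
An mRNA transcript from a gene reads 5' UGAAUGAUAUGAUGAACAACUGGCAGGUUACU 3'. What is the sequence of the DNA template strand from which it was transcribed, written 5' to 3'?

Replace U with T to get the coding DNA strand: TGAATGATATGATGAACAACTGGCAGGTTACT. The template strand is its reverse complement (complement ACTTACTATACTACTTGTTGACCGTCCAATGA, then reverse).

5'-AGTAACCTGCCAGTTGTTCATCATATCATTCA-3'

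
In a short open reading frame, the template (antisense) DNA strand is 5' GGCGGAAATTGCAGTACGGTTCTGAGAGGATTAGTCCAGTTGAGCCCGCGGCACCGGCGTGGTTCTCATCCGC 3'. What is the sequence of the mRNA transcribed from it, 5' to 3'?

5'-GCGGAUGAGAACCACGCCGGUGCCGCGGGCUCAACUGGACUAAUCCUCUCAGAACCGUACUGCAAUUUCCGCC-3'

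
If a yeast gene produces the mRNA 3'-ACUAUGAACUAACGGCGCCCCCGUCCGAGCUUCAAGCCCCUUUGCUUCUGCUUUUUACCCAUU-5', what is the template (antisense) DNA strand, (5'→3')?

Written 5'→3' the mRNA is UUACCCAUUUUUCGUCUUCGUUUCCCCGAACUUCGAGCCUGCCCCCGCGGCAAUCAAGUAUCA, so the coding DNA strand is TTACCCATTTTTCGTCTTCGTTTCCCCGAACTTCGAGCCTGCCCCCGCGGCAATCAAGTATCA. The template is its reverse complement.

5'-TGATACTTGATTGCCGCGGGGGCAGGCTCGAAGTTCGGGGAAACGAAGACGAAAAATGGGTAA-3'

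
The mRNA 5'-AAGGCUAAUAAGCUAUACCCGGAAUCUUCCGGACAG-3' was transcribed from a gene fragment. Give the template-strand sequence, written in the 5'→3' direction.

Replace U with T to get the coding DNA strand: AAGGCTAATAAGCTATACCCGGAATCTTCCGGACAG. The template strand is its reverse complement (complement TTCCGATTATTCGATATGGGCCTTAGAAGGCCTGTC, then reverse).

5'-CTGTCCGGAAGATTCCGGGTATAGCTTATTAGCCTT-3'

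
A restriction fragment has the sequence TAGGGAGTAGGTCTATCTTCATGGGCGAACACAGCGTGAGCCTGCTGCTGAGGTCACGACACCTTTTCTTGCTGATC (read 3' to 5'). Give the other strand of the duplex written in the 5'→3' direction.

The strand is given 3'→5', so its complement runs 5'→3' in the same left-to-right order: pair each base A↔T, G↔C.

5'-ATCCCTCATCCAGATAGAAGTACCCGCTTGTGTCGCACTCGGACGACGACTCCAGTGCTGTGGAAAAGAACGACTAG-3'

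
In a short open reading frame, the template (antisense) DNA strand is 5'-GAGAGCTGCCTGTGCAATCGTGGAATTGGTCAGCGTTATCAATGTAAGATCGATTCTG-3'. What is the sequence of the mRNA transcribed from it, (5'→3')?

5'-CAGAAUCGAUCUUACAUUGAUAACGCUGACCAAUUCCACGAUUGCACAGGCAGCUCUC-3'

The mRNA has the sequence of the coding strand (reverse complement of the template) with T→U. Reverse complement of GAGAGCTGCCTGTGCAATCGTGGAATTGGTCAGCGTTATCAATGTAAGATCGATTCTG is CAGAATCGATCTTACATTGATAACGCTGACCAATTCCACGATTGCACAGGCAGCTCTC; then T→U.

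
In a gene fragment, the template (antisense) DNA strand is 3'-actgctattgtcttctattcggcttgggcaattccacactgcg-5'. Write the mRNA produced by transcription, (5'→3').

Reading the template 3'→5' as shown, RNA polymerase pairs each base (A→U, T→A, G↔C) to build mRNA 5'→3' directly.

5'-UGACGAUAACAGAAGAUAAGCCGAACCCGUUAAGGUGUGACGC-3'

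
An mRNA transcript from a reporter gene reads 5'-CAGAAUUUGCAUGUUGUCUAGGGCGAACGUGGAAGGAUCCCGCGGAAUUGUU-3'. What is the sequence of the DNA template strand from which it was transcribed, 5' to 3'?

Replace U with T to get the coding DNA strand: CAGAATTTGCATGTTGTCTAGGGCGAACGTGGAAGGATCCCGCGGAATTGTT. The template strand is its reverse complement (complement GTCTTAAACGTACAACAGATCCCGCTTGCACCTTCCTAGGGCGCCTTAACAA, then reverse).

5'-AACAATTCCGCGGGATCCTTCCACGTTCGCCCTAGACAACATGCAAATTCTG-3'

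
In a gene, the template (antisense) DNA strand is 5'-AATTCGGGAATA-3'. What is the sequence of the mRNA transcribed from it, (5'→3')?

The mRNA has the sequence of the coding strand (reverse complement of the template) with T→U. Reverse complement of AATTCGGGAATA is TATTCCCGAATT; then T→U.

5'-UAUUCCCGAAUU-3'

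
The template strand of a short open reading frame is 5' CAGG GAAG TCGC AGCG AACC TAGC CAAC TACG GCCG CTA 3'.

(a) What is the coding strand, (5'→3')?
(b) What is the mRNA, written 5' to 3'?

(a) 5'-TAGCGGCCGTAGTTGGCTAGGTTCGCTGCGACTTCCCTG-3'
(b) 5′-UAGCGGCCGUAGUUGGCUAGGUUCGCUGCGACUUCCCUG-3′

(a) The coding strand is the reverse complement of the template: complement GTCCCTTCAGCGTCGCTTGGATCGGTTGATGCCGGCGAT, then reverse.
(b) mRNA has the coding-strand sequence with T→U.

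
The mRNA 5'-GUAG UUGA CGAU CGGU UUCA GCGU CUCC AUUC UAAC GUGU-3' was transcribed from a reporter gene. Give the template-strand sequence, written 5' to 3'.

5'-ACACGTTAGAATGGAGACGCTGAAACCGATCGTCAACTAC-3'

Replace U with T to get the coding DNA strand: GTAGTTGACGATCGGTTTCAGCGTCTCCATTCTAACGTGT. The template strand is its reverse complement (complement CATCAACTGCTAGCCAAAGTCGCAGAGGTAAGATTGCACA, then reverse).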